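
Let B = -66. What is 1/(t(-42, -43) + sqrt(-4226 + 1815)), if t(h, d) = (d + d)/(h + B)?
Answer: 2322/7032325 - 2916*I*sqrt(2411)/7032325 ≈ 0.00033019 - 0.02036*I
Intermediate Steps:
t(h, d) = 2*d/(-66 + h) (t(h, d) = (d + d)/(h - 66) = (2*d)/(-66 + h) = 2*d/(-66 + h))
1/(t(-42, -43) + sqrt(-4226 + 1815)) = 1/(2*(-43)/(-66 - 42) + sqrt(-4226 + 1815)) = 1/(2*(-43)/(-108) + sqrt(-2411)) = 1/(2*(-43)*(-1/108) + I*sqrt(2411)) = 1/(43/54 + I*sqrt(2411))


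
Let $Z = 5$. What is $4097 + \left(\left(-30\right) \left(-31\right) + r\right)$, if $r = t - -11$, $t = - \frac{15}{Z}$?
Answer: $5035$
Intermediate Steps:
$t = -3$ ($t = - \frac{15}{5} = \left(-15\right) \frac{1}{5} = -3$)
$r = 8$ ($r = -3 - -11 = -3 + 11 = 8$)
$4097 + \left(\left(-30\right) \left(-31\right) + r\right) = 4097 + \left(\left(-30\right) \left(-31\right) + 8\right) = 4097 + \left(930 + 8\right) = 4097 + 938 = 5035$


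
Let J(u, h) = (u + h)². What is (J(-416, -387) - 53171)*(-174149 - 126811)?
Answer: -178059372480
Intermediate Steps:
J(u, h) = (h + u)²
(J(-416, -387) - 53171)*(-174149 - 126811) = ((-387 - 416)² - 53171)*(-174149 - 126811) = ((-803)² - 53171)*(-300960) = (644809 - 53171)*(-300960) = 591638*(-300960) = -178059372480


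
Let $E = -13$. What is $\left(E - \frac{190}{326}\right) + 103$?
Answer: $\frac{14575}{163} \approx 89.417$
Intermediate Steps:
$\left(E - \frac{190}{326}\right) + 103 = \left(-13 - \frac{190}{326}\right) + 103 = \left(-13 - \frac{95}{163}\right) + 103 = - \frac{2214}{163} + 103 = \frac{14575}{163}$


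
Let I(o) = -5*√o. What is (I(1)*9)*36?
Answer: -1620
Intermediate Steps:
(I(1)*9)*36 = (-5*√1*9)*36 = (-5*1*9)*36 = -5*9*36 = -45*36 = -1620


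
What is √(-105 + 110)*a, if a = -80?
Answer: -80*√5 ≈ -178.89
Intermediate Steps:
√(-105 + 110)*a = √(-105 + 110)*(-80) = √5*(-80) = -80*√5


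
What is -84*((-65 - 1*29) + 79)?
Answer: 1260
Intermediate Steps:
-84*((-65 - 1*29) + 79) = -84*((-65 - 29) + 79) = -84*(-94 + 79) = -84*(-15) = 1260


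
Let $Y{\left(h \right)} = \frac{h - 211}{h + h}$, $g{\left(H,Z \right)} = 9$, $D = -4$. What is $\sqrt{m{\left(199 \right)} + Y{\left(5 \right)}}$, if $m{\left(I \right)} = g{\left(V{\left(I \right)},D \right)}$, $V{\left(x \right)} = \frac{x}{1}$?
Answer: $\frac{i \sqrt{290}}{5} \approx 3.4059 i$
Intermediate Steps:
$V{\left(x \right)} = x$ ($V{\left(x \right)} = x 1 = x$)
$m{\left(I \right)} = 9$
$Y{\left(h \right)} = \frac{-211 + h}{2 h}$
$\sqrt{m{\left(199 \right)} + Y{\left(5 \right)}} = \sqrt{9 + \frac{-211 + 5}{2 \cdot 5}} = \sqrt{9 + \frac{1}{2} \cdot \frac{1}{5} \left(-206\right)} = \sqrt{9 - \frac{103}{5}} = \sqrt{- \frac{58}{5}} = \frac{i \sqrt{290}}{5}$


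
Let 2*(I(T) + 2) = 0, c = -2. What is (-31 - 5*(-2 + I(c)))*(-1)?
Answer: 11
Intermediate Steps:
I(T) = -2 (I(T) = -2 + (½)*0 = -2 + 0 = -2)
(-31 - 5*(-2 + I(c)))*(-1) = (-31 - 5*(-2 - 2))*(-1) = (-31 - 5*(-4))*(-1) = (-31 + 20)*(-1) = -11*(-1) = 11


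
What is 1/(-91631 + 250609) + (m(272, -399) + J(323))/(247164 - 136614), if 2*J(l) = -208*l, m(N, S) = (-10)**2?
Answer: -887396771/2929169650 ≈ -0.30295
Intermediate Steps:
m(N, S) = 100
J(l) = -104*l (J(l) = (-208*l)/2 = -104*l)
1/(-91631 + 250609) + (m(272, -399) + J(323))/(247164 - 136614) = 1/(-91631 + 250609) + (100 - 104*323)/(247164 - 136614) = 1/158978 + (100 - 33592)/110550 = 1/158978 - 33492*1/110550 = 1/158978 - 5582/18425 = -887396771/2929169650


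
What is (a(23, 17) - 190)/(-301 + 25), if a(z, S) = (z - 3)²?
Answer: -35/46 ≈ -0.76087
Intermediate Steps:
a(z, S) = (-3 + z)²
(a(23, 17) - 190)/(-301 + 25) = ((-3 + 23)² - 190)/(-301 + 25) = (20² - 190)/(-276) = (400 - 190)*(-1/276) = 210*(-1/276) = -35/46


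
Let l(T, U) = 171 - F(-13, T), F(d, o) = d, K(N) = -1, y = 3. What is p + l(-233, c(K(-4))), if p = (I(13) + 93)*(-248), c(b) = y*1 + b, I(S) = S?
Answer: -26104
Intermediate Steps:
c(b) = 3 + b (c(b) = 3*1 + b = 3 + b)
l(T, U) = 184 (l(T, U) = 171 - 1*(-13) = 171 + 13 = 184)
p = -26288 (p = (13 + 93)*(-248) = 106*(-248) = -26288)
p + l(-233, c(K(-4))) = -26288 + 184 = -26104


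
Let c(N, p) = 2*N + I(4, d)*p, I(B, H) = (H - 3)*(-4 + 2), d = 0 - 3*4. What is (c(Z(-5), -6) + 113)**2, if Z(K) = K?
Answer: 5929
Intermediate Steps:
d = -12 (d = 0 - 12 = -12)
I(B, H) = 6 - 2*H (I(B, H) = (-3 + H)*(-2) = 6 - 2*H)
c(N, p) = 2*N + 30*p (c(N, p) = 2*N + (6 - 2*(-12))*p = 2*N + (6 + 24)*p = 2*N + 30*p)
(c(Z(-5), -6) + 113)**2 = ((2*(-5) + 30*(-6)) + 113)**2 = ((-10 - 180) + 113)**2 = (-190 + 113)**2 = (-77)**2 = 5929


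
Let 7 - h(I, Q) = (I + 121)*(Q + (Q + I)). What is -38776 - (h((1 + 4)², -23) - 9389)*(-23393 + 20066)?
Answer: -21052108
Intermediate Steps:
h(I, Q) = 7 - (121 + I)*(I + 2*Q) (h(I, Q) = 7 - (I + 121)*(Q + (Q + I)) = 7 - (121 + I)*(Q + (I + Q)) = 7 - (121 + I)*(I + 2*Q))
-38776 - (h((1 + 4)², -23) - 9389)*(-23393 + 20066) = -38776 - ((7 - ((1 + 4)²)² - 242*(-23) - 121*(1 + 4)² - 2*(1 + 4)²*(-23)) - 9389)*(-23393 + 20066) = -38776 - ((7 - (5²)² + 5566 - 121*5² - 2*5²*(-23)) - 9389)*(-3327) = -38776 - ((7 - 1*25² + 5566 - 121*25 - 2*25*(-23)) - 9389)*(-3327) = -38776 - ((7 - 1*625 + 5566 - 3025 + 1150) - 9389)*(-3327) = -38776 - ((7 - 625 + 5566 - 3025 + 1150) - 9389)*(-3327) = -38776 - (3073 - 9389)*(-3327) = -38776 - (-6316)*(-3327) = -38776 - 1*21013332 = -38776 - 21013332 = -21052108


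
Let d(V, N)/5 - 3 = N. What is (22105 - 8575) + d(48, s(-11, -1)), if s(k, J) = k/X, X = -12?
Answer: 162595/12 ≈ 13550.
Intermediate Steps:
s(k, J) = -k/12 (s(k, J) = k/(-12) = k*(-1/12) = -k/12)
d(V, N) = 15 + 5*N
(22105 - 8575) + d(48, s(-11, -1)) = (22105 - 8575) + (15 + 5*(-1/12*(-11))) = 13530 + (15 + 5*(11/12)) = 13530 + (15 + 55/12) = 13530 + 235/12 = 162595/12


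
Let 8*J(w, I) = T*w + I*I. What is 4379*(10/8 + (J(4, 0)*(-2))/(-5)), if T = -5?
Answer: 4379/4 ≈ 1094.8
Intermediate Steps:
J(w, I) = -5*w/8 + I²/8 (J(w, I) = (-5*w + I*I)/8 = (-5*w + I²)/8 = (I² - 5*w)/8 = -5*w/8 + I²/8)
4379*(10/8 + (J(4, 0)*(-2))/(-5)) = 4379*(10/8 + ((-5/8*4 + (⅛)*0²)*(-2))/(-5)) = 4379*(10*(⅛) + ((-5/2 + (⅛)*0)*(-2))*(-⅕)) = 4379*(5/4 + ((-5/2 + 0)*(-2))*(-⅕)) = 4379*(5/4 - 5/2*(-2)*(-⅕)) = 4379*(5/4 + 5*(-⅕)) = 4379*(5/4 - 1) = 4379*(¼) = 4379/4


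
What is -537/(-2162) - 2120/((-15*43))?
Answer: 985961/278898 ≈ 3.5352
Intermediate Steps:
-537/(-2162) - 2120/((-15*43)) = -537*(-1/2162) - 2120/(-645) = 537/2162 - 2120*(-1/645) = 537/2162 + 424/129 = 985961/278898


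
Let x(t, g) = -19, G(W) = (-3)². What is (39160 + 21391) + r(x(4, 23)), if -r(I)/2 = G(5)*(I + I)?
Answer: 61235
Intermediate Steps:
G(W) = 9
r(I) = -36*I (r(I) = -18*(I + I) = -18*2*I = -36*I)
(39160 + 21391) + r(x(4, 23)) = (39160 + 21391) - 36*(-19) = 60551 + 684 = 61235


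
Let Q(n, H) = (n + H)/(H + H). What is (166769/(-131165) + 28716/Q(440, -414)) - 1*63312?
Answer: -1667303442197/1705145 ≈ -9.7781e+5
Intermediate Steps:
Q(n, H) = (H + n)/(2*H) (Q(n, H) = (H + n)/((2*H)) = (H + n)*(1/(2*H)) = (H + n)/(2*H))
(166769/(-131165) + 28716/Q(440, -414)) - 1*63312 = (166769/(-131165) + 28716/(((½)*(-414 + 440)/(-414)))) - 1*63312 = (166769*(-1/131165) + 28716/(((½)*(-1/414)*26))) - 63312 = (-166769/131165 + 28716/(-13/414)) - 63312 = (-166769/131165 + 28716*(-414/13)) - 63312 = (-166769/131165 - 11888424/13) - 63312 = -1559347301957/1705145 - 63312 = -1667303442197/1705145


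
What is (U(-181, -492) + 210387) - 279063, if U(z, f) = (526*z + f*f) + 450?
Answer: 78632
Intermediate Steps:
U(z, f) = 450 + f² + 526*z (U(z, f) = (526*z + f²) + 450 = (f² + 526*z) + 450 = 450 + f² + 526*z)
(U(-181, -492) + 210387) - 279063 = ((450 + (-492)² + 526*(-181)) + 210387) - 279063 = ((450 + 242064 - 95206) + 210387) - 279063 = (147308 + 210387) - 279063 = 357695 - 279063 = 78632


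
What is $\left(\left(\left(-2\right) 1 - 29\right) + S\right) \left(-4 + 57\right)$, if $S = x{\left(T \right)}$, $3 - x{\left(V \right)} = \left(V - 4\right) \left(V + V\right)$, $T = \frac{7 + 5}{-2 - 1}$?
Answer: $-4876$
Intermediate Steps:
$T = -4$ ($T = \frac{12}{-3} = 12 \left(- \frac{1}{3}\right) = -4$)
$x{\left(V \right)} = 3 - 2 V \left(-4 + V\right)$ ($x{\left(V \right)} = 3 - \left(V - 4\right) \left(V + V\right) = 3 - \left(-4 + V\right) 2 V = 3 - 2 V \left(-4 + V\right)$)
$S = -61$ ($S = 3 - 2 \left(-4\right)^{2} + 8 \left(-4\right) = 3 - 32 - 32 = -61$)
$\left(\left(\left(-2\right) 1 - 29\right) + S\right) \left(-4 + 57\right) = \left(\left(\left(-2\right) 1 - 29\right) - 61\right) \left(-4 + 57\right) = \left(\left(-2 - 29\right) - 61\right) 53 = \left(-31 - 61\right) 53 = \left(-92\right) 53 = -4876$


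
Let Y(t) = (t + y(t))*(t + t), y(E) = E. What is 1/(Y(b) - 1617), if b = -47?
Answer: 1/7219 ≈ 0.00013852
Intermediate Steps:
Y(t) = 4*t**2 (Y(t) = (t + t)*(t + t) = (2*t)*(2*t) = 4*t**2)
1/(Y(b) - 1617) = 1/(4*(-47)**2 - 1617) = 1/(4*2209 - 1617) = 1/(8836 - 1617) = 1/7219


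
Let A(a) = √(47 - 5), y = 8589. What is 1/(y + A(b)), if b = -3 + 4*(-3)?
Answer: 409/3512899 - √42/73770879 ≈ 0.00011634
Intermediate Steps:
b = -15 (b = -3 - 12 = -15)
A(a) = √42
1/(y + A(b)) = 1/(8589 + √42)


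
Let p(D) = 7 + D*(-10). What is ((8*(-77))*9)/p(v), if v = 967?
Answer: 1848/3221 ≈ 0.57374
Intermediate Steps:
p(D) = 7 - 10*D
((8*(-77))*9)/p(v) = ((8*(-77))*9)/(7 - 10*967) = (-616*9)/(7 - 9670) = -5544/(-9663) = -5544*(-1/9663) = 1848/3221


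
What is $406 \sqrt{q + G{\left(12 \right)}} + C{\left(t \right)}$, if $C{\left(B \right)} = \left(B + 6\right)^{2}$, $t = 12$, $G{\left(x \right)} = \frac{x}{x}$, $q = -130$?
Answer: $324 + 406 i \sqrt{129} \approx 324.0 + 4611.3 i$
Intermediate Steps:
$G{\left(x \right)} = 1$
$C{\left(B \right)} = \left(6 + B\right)^{2}$
$406 \sqrt{q + G{\left(12 \right)}} + C{\left(t \right)} = 406 \sqrt{-130 + 1} + \left(6 + 12\right)^{2} = 406 \sqrt{-129} + 18^{2} = 406 i \sqrt{129} + 324 = 324 + 406 i \sqrt{129}$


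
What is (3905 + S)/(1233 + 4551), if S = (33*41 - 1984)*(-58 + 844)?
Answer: -492061/5784 ≈ -85.073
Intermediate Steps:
S = -495966 (S = (1353 - 1984)*786 = -631*786 = -495966)
(3905 + S)/(1233 + 4551) = (3905 - 495966)/(1233 + 4551) = -492061/5784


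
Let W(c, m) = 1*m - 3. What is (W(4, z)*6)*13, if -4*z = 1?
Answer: -507/2 ≈ -253.50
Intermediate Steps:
z = -¼ (z = -¼*1 = -¼ ≈ -0.25000)
W(c, m) = -3 + m (W(c, m) = m - 3 = -3 + m)
(W(4, z)*6)*13 = ((-3 - ¼)*6)*13 = -13/4*6*13 = -39/2*13 = -507/2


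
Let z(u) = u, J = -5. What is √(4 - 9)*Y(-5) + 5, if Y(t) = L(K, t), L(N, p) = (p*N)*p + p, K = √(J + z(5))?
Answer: 5 - 5*I*√5 ≈ 5.0 - 11.18*I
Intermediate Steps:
K = 0 (K = √(-5 + 5) = √0 = 0)
L(N, p) = p + N*p² (L(N, p) = (N*p)*p + p = N*p² + p = p + N*p²)
Y(t) = t (Y(t) = t*(1 + 0*t) = t*(1 + 0) = t*1 = t)
√(4 - 9)*Y(-5) + 5 = √(4 - 9)*(-5) + 5 = √(-5)*(-5) + 5 = (I*√5)*(-5) + 5 = -5*I*√5 + 5 = 5 - 5*I*√5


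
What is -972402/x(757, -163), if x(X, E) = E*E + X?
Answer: -486201/13663 ≈ -35.585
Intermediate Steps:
x(X, E) = X + E² (x(X, E) = E² + X = X + E²)
-972402/x(757, -163) = -972402/(757 + (-163)²) = -972402/(757 + 26569) = -972402/27326 = -972402*1/27326 = -486201/13663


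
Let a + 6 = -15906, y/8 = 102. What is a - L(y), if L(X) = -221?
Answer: -15691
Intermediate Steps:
y = 816 (y = 8*102 = 816)
a = -15912 (a = -6 - 15906 = -15912)
a - L(y) = -15912 - 1*(-221) = -15912 + 221 = -15691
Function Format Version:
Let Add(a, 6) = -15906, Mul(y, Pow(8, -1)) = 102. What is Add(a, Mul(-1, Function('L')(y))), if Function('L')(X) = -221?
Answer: -15691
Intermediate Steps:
y = 816 (y = Mul(8, 102) = 816)
a = -15912 (a = Add(-6, -15906) = -15912)
Add(a, Mul(-1, Function('L')(y))) = Add(-15912, Mul(-1, -221)) = Add(-15912, 221) = -15691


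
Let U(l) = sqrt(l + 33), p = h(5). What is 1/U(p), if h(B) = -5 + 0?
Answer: sqrt(7)/14 ≈ 0.18898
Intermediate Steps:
h(B) = -5
p = -5
U(l) = sqrt(33 + l)
1/U(p) = 1/(sqrt(33 - 5)) = 1/(sqrt(28)) = 1/(2*sqrt(7)) = sqrt(7)/14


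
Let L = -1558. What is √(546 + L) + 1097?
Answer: 1097 + 2*I*√253 ≈ 1097.0 + 31.812*I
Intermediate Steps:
√(546 + L) + 1097 = √(546 - 1558) + 1097 = √(-1012) + 1097 = 2*I*√253 + 1097 = 1097 + 2*I*√253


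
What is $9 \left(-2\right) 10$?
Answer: $-180$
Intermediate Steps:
$9 \left(-2\right) 10 = \left(-18\right) 10 = -180$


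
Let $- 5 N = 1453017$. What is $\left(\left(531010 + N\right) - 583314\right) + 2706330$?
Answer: $\frac{11817113}{5} \approx 2.3634 \cdot 10^{6}$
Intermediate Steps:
$N = - \frac{1453017}{5}$ ($N = \left(- \frac{1}{5}\right) 1453017 = - \frac{1453017}{5} \approx -2.906 \cdot 10^{5}$)
$\left(\left(531010 + N\right) - 583314\right) + 2706330 = \left(\left(531010 - \frac{1453017}{5}\right) - 583314\right) + 2706330 = \left(\frac{1202033}{5} - 583314\right) + 2706330 = - \frac{1714537}{5} + 2706330 = \frac{11817113}{5}$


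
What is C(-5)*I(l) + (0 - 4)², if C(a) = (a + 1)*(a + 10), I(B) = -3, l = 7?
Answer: 76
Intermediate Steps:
C(a) = (1 + a)*(10 + a)
C(-5)*I(l) + (0 - 4)² = (10 + (-5)² + 11*(-5))*(-3) + (0 - 4)² = (10 + 25 - 55)*(-3) + (-4)² = -20*(-3) + 16 = 60 + 16 = 76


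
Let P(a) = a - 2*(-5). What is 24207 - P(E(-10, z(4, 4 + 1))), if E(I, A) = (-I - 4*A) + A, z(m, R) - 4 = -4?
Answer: 24187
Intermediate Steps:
z(m, R) = 0 (z(m, R) = 4 - 4 = 0)
E(I, A) = -I - 3*A
P(a) = 10 + a (P(a) = a + 10 = 10 + a)
24207 - P(E(-10, z(4, 4 + 1))) = 24207 - (10 + (-1*(-10) - 3*0)) = 24207 - (10 + (10 + 0)) = 24207 - (10 + 10) = 24207 - 1*20 = 24207 - 20 = 24187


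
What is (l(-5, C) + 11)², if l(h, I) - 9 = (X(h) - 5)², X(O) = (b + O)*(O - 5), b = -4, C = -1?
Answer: 52490025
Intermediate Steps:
X(O) = (-5 + O)*(-4 + O) (X(O) = (-4 + O)*(O - 5) = (-4 + O)*(-5 + O) = (-5 + O)*(-4 + O))
l(h, I) = 9 + (15 + h² - 9*h)² (l(h, I) = 9 + ((20 + h² - 9*h) - 5)² = 9 + (15 + h² - 9*h)²)
(l(-5, C) + 11)² = ((9 + (15 + (-5)² - 9*(-5))²) + 11)² = ((9 + (15 + 25 + 45)²) + 11)² = ((9 + 85²) + 11)² = ((9 + 7225) + 11)² = (7234 + 11)² = 7245² = 52490025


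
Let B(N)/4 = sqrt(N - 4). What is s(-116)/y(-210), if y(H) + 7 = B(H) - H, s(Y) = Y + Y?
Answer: -47096/44633 + 928*I*sqrt(214)/44633 ≈ -1.0552 + 0.30416*I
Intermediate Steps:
B(N) = 4*sqrt(-4 + N) (B(N) = 4*sqrt(N - 4) = 4*sqrt(-4 + N))
s(Y) = 2*Y
y(H) = -7 - H + 4*sqrt(-4 + H) (y(H) = -7 + (4*sqrt(-4 + H) - H) = -7 + (-H + 4*sqrt(-4 + H)) = -7 - H + 4*sqrt(-4 + H))
s(-116)/y(-210) = (2*(-116))/(-7 - 1*(-210) + 4*sqrt(-4 - 210)) = -232/(-7 + 210 + 4*sqrt(-214)) = -232/(-7 + 210 + 4*(I*sqrt(214))) = -232/(-7 + 210 + 4*I*sqrt(214)) = -232/(203 + 4*I*sqrt(214))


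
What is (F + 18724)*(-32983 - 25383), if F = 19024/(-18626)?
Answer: -10177110158600/9313 ≈ -1.0928e+9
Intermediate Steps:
F = -9512/9313 (F = 19024*(-1/18626) = -9512/9313 ≈ -1.0214)
(F + 18724)*(-32983 - 25383) = (-9512/9313 + 18724)*(-32983 - 25383) = (174367100/9313)*(-58366) = -10177110158600/9313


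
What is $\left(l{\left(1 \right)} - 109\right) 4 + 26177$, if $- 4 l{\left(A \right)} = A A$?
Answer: $25740$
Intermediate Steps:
$l{\left(A \right)} = - \frac{A^{2}}{4}$ ($l{\left(A \right)} = - \frac{A A}{4} = - \frac{A^{2}}{4}$)
$\left(l{\left(1 \right)} - 109\right) 4 + 26177 = \left(- \frac{1^{2}}{4} - 109\right) 4 + 26177 = \left(\left(- \frac{1}{4}\right) 1 - 109\right) 4 + 26177 = \left(- \frac{1}{4} - 109\right) 4 + 26177 = \left(- \frac{437}{4}\right) 4 + 26177 = -437 + 26177 = 25740$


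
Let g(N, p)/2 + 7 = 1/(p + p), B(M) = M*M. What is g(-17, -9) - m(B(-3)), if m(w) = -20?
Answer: 53/9 ≈ 5.8889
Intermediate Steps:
B(M) = M²
g(N, p) = -14 + 1/p (g(N, p) = -14 + 2/(p + p) = -14 + 2/((2*p)) = -14 + 2*(1/(2*p)) = -14 + 1/p)
g(-17, -9) - m(B(-3)) = (-14 + 1/(-9)) - 1*(-20) = (-14 - ⅑) + 20 = -127/9 + 20 = 53/9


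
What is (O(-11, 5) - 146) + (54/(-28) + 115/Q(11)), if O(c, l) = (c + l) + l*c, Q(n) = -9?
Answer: -27935/126 ≈ -221.71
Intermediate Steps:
O(c, l) = c + l + c*l (O(c, l) = (c + l) + c*l = c + l + c*l)
(O(-11, 5) - 146) + (54/(-28) + 115/Q(11)) = ((-11 + 5 - 11*5) - 146) + (54/(-28) + 115/(-9)) = ((-11 + 5 - 55) - 146) + (54*(-1/28) + 115*(-1/9)) = (-61 - 146) + (-27/14 - 115/9) = -207 - 1853/126 = -27935/126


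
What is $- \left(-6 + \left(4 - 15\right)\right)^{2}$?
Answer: $-289$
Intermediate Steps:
$- \left(-6 + \left(4 - 15\right)\right)^{2} = - \left(-6 - 11\right)^{2} = - \left(-17\right)^{2} = \left(-1\right) 289 = -289$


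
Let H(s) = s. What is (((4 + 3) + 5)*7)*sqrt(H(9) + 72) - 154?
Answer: 602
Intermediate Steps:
(((4 + 3) + 5)*7)*sqrt(H(9) + 72) - 154 = (((4 + 3) + 5)*7)*sqrt(9 + 72) - 154 = ((7 + 5)*7)*sqrt(81) - 154 = (12*7)*9 - 154 = 84*9 - 154 = 756 - 154 = 602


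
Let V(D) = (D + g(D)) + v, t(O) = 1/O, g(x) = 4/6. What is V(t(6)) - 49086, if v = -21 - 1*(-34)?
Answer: -294433/6 ≈ -49072.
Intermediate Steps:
g(x) = ⅔ (g(x) = 4*(⅙) = ⅔)
v = 13 (v = -21 + 34 = 13)
V(D) = 41/3 + D (V(D) = (D + ⅔) + 13 = (⅔ + D) + 13 = 41/3 + D)
V(t(6)) - 49086 = (41/3 + 1/6) - 49086 = (41/3 + ⅙) - 49086 = 83/6 - 49086 = -294433/6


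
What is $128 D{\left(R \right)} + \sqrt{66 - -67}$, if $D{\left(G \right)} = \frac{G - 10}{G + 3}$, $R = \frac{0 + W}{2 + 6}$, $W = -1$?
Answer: $- \frac{10368}{23} + \sqrt{133} \approx -439.25$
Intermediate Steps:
$R = - \frac{1}{8}$ ($R = \frac{0 - 1}{2 + 6} = - \frac{1}{8} \approx -0.125$)
$D{\left(G \right)} = \frac{-10 + G}{3 + G}$
$128 D{\left(R \right)} + \sqrt{66 - -67} = 128 \frac{-10 - \frac{1}{8}}{3 - \frac{1}{8}} + \sqrt{66 - -67} = 128 \frac{1}{\frac{23}{8}} \left(- \frac{81}{8}\right) + \sqrt{66 + 67} = 128 \cdot \frac{8}{23} \left(- \frac{81}{8}\right) + \sqrt{133} = 128 \left(- \frac{81}{23}\right) + \sqrt{133} = - \frac{10368}{23} + \sqrt{133}$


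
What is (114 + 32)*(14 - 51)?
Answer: -5402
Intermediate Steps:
(114 + 32)*(14 - 51) = 146*(-37) = -5402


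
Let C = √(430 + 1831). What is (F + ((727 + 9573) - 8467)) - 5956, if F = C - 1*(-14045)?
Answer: 9922 + √2261 ≈ 9969.5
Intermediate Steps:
C = √2261 ≈ 47.550
F = 14045 + √2261 (F = √2261 - 1*(-14045) = √2261 + 14045 = 14045 + √2261 ≈ 14093.)
(F + ((727 + 9573) - 8467)) - 5956 = ((14045 + √2261) + ((727 + 9573) - 8467)) - 5956 = ((14045 + √2261) + (10300 - 8467)) - 5956 = ((14045 + √2261) + 1833) - 5956 = (15878 + √2261) - 5956 = 9922 + √2261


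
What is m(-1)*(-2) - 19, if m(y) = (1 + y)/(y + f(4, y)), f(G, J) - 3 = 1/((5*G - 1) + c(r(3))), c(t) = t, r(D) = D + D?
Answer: -19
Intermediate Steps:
r(D) = 2*D
f(G, J) = 3 + 1/(5 + 5*G) (f(G, J) = 3 + 1/((5*G - 1) + 2*3) = 3 + 1/((-1 + 5*G) + 6) = 3 + 1/(5 + 5*G))
m(y) = (1 + y)/(76/25 + y) (m(y) = (1 + y)/(y + (16 + 15*4)/(5*(1 + 4))) = (1 + y)/(y + (1/5)*(16 + 60)/5) = (1 + y)/(y + (1/5)*(1/5)*76) = (1 + y)/(y + 76/25) = (1 + y)/(76/25 + y))
m(-1)*(-2) - 19 = (25*(1 - 1)/(76 + 25*(-1)))*(-2) - 19 = (25*0/(76 - 25))*(-2) - 19 = (25*0/51)*(-2) - 19 = (25*(1/51)*0)*(-2) - 19 = 0*(-2) - 19 = 0 - 19 = -19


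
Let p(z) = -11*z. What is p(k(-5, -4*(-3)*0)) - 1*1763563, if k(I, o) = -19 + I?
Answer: -1763299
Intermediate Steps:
p(k(-5, -4*(-3)*0)) - 1*1763563 = -11*(-19 - 5) - 1*1763563 = -11*(-24) - 1763563 = 264 - 1763563 = -1763299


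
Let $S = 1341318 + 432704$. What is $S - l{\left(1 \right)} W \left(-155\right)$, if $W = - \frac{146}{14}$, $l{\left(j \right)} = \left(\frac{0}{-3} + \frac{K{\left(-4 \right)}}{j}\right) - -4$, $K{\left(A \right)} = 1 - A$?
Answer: $\frac{12316319}{7} \approx 1.7595 \cdot 10^{6}$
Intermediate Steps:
$S = 1774022$
$l{\left(j \right)} = 4 + \frac{5}{j}$ ($l{\left(j \right)} = \left(\frac{0}{-3} + \frac{1 - -4}{j}\right) - -4 = \left(0 \left(- \frac{1}{3}\right) + \frac{1 + 4}{j}\right) + 4 = \left(0 + \frac{5}{j}\right) + 4 = \frac{5}{j} + 4 = 4 + \frac{5}{j}$)
$W = - \frac{73}{7}$ ($W = \left(-146\right) \frac{1}{14} = - \frac{73}{7} \approx -10.429$)
$S - l{\left(1 \right)} W \left(-155\right) = 1774022 - \left(4 + \frac{5}{1}\right) \left(- \frac{73}{7}\right) \left(-155\right) = 1774022 - \left(4 + 5 \cdot 1\right) \left(- \frac{73}{7}\right) \left(-155\right) = 1774022 - \left(4 + 5\right) \left(- \frac{73}{7}\right) \left(-155\right) = 1774022 - 9 \left(- \frac{73}{7}\right) \left(-155\right) = 1774022 - \left(- \frac{657}{7}\right) \left(-155\right) = 1774022 - \frac{101835}{7} = \frac{12316319}{7}$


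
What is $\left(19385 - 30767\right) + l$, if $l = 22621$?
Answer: $11239$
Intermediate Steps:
$\left(19385 - 30767\right) + l = \left(19385 - 30767\right) + 22621 = -11382 + 22621 = 11239$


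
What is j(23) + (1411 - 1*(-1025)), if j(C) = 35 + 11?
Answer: 2482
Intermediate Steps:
j(C) = 46
j(23) + (1411 - 1*(-1025)) = 46 + (1411 - 1*(-1025)) = 46 + (1411 + 1025) = 46 + 2436 = 2482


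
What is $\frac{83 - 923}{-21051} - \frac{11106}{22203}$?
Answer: $- \frac{7968218}{17310939} \approx -0.4603$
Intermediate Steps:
$\frac{83 - 923}{-21051} - \frac{11106}{22203} = \left(83 - 923\right) \left(- \frac{1}{21051}\right) - \frac{1234}{2467} = \left(-840\right) \left(- \frac{1}{21051}\right) - \frac{1234}{2467} = \frac{280}{7017} - \frac{1234}{2467} = - \frac{7968218}{17310939}$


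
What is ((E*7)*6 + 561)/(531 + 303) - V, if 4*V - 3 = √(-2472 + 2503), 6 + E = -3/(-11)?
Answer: -2237/6116 - √31/4 ≈ -1.7577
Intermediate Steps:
E = -63/11 (E = -6 - 3/(-11) = -6 - 3*(-1/11) = -6 + 3/11 = -63/11 ≈ -5.7273)
V = ¾ + √31/4 (V = ¾ + √(-2472 + 2503)/4 = ¾ + √31/4 ≈ 2.1419)
((E*7)*6 + 561)/(531 + 303) - V = (-63/11*7*6 + 561)/(531 + 303) - (¾ + √31/4) = (-441/11*6 + 561)/834 + (-¾ - √31/4) = (-2646/11 + 561)*(1/834) + (-¾ - √31/4) = (3525/11)*(1/834) + (-¾ - √31/4) = 1175/3058 + (-¾ - √31/4) = -2237/6116 - √31/4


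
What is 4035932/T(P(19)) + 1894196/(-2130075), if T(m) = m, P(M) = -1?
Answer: -8596839749096/2130075 ≈ -4.0359e+6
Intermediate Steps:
4035932/T(P(19)) + 1894196/(-2130075) = 4035932/(-1) + 1894196/(-2130075) = 4035932*(-1) + 1894196*(-1/2130075) = -4035932 - 1894196/2130075 = -8596839749096/2130075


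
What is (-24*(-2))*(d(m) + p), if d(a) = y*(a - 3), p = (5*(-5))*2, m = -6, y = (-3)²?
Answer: -6288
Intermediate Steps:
y = 9
p = -50 (p = -25*2 = -50)
d(a) = -27 + 9*a (d(a) = 9*(a - 3) = 9*(-3 + a) = -27 + 9*a)
(-24*(-2))*(d(m) + p) = (-24*(-2))*((-27 + 9*(-6)) - 50) = 48*((-27 - 54) - 50) = 48*(-81 - 50) = 48*(-131) = -6288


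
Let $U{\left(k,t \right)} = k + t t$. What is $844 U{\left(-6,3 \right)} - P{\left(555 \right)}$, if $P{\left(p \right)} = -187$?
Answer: $2719$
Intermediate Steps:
$U{\left(k,t \right)} = k + t^{2}$
$844 U{\left(-6,3 \right)} - P{\left(555 \right)} = 844 \left(-6 + 3^{2}\right) - -187 = 844 \left(-6 + 9\right) + 187 = 844 \cdot 3 + 187 = 2532 + 187 = 2719$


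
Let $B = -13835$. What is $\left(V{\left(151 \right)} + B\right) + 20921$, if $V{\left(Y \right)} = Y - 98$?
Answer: $7139$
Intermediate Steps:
$V{\left(Y \right)} = -98 + Y$
$\left(V{\left(151 \right)} + B\right) + 20921 = \left(\left(-98 + 151\right) - 13835\right) + 20921 = \left(53 - 13835\right) + 20921 = -13782 + 20921 = 7139$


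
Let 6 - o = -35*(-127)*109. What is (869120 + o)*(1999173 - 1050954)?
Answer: 364704939999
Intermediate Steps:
o = -484499 (o = 6 - (-35*(-127))*109 = 6 - 4445*109 = 6 - 1*484505 = 6 - 484505 = -484499)
(869120 + o)*(1999173 - 1050954) = (869120 - 484499)*(1999173 - 1050954) = 384621*948219 = 364704939999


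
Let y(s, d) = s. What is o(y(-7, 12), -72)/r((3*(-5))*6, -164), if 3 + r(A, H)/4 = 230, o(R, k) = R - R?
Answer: 0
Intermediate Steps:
o(R, k) = 0
r(A, H) = 908 (r(A, H) = -12 + 4*230 = -12 + 920 = 908)
o(y(-7, 12), -72)/r((3*(-5))*6, -164) = 0/908 = 0*(1/908) = 0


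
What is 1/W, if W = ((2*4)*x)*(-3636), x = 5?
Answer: -1/145440 ≈ -6.8757e-6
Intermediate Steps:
W = -145440 (W = ((2*4)*5)*(-3636) = (8*5)*(-3636) = 40*(-3636) = -145440)
1/W = 1/(-145440) = -1/145440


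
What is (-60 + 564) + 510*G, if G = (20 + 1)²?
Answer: 225414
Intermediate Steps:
G = 441 (G = 21² = 441)
(-60 + 564) + 510*G = (-60 + 564) + 510*441 = 504 + 224910 = 225414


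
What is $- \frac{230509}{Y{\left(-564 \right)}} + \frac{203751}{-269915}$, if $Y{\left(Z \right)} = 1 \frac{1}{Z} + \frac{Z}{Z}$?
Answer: $- \frac{35090974630353}{151962145} \approx -2.3092 \cdot 10^{5}$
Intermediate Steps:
$Y{\left(Z \right)} = 1 + \frac{1}{Z}$ ($Y{\left(Z \right)} = \frac{1}{Z} + 1 = 1 + \frac{1}{Z}$)
$- \frac{230509}{Y{\left(-564 \right)}} + \frac{203751}{-269915} = - \frac{230509}{\frac{1}{-564} \left(1 - 564\right)} + \frac{203751}{-269915} = - \frac{230509}{\left(- \frac{1}{564}\right) \left(-563\right)} + 203751 \left(- \frac{1}{269915}\right) = - \frac{230509}{\frac{563}{564}} - \frac{203751}{269915} = \left(-230509\right) \frac{564}{563} - \frac{203751}{269915} = - \frac{130007076}{563} - \frac{203751}{269915} = - \frac{35090974630353}{151962145}$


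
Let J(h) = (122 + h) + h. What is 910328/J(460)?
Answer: 455164/521 ≈ 873.64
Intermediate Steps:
J(h) = 122 + 2*h
910328/J(460) = 910328/(122 + 2*460) = 910328/(122 + 920) = 910328/1042 = 910328*(1/1042) = 455164/521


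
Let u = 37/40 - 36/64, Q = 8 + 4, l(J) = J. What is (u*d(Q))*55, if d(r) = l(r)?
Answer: 957/4 ≈ 239.25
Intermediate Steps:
Q = 12
u = 29/80 (u = 37*(1/40) - 36*1/64 = 37/40 - 9/16 = 29/80 ≈ 0.36250)
d(r) = r
(u*d(Q))*55 = ((29/80)*12)*55 = (87/20)*55 = 957/4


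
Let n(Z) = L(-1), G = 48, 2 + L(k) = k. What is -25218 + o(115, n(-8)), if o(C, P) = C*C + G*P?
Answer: -12137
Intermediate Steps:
L(k) = -2 + k
n(Z) = -3 (n(Z) = -2 - 1 = -3)
o(C, P) = C² + 48*P (o(C, P) = C*C + 48*P = C² + 48*P)
-25218 + o(115, n(-8)) = -25218 + (115² + 48*(-3)) = -25218 + (13225 - 144) = -25218 + 13081 = -12137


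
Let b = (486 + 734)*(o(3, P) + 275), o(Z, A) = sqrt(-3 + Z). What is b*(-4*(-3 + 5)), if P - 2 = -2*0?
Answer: -2684000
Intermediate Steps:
P = 2 (P = 2 - 2*0 = 2 + 0 = 2)
b = 335500 (b = (486 + 734)*(sqrt(-3 + 3) + 275) = 1220*(sqrt(0) + 275) = 1220*(0 + 275) = 1220*275 = 335500)
b*(-4*(-3 + 5)) = 335500*(-4*(-3 + 5)) = 335500*(-4*2) = 335500*(-8) = -2684000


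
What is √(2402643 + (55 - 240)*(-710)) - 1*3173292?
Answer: -3173292 + √2533993 ≈ -3.1717e+6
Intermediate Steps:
√(2402643 + (55 - 240)*(-710)) - 1*3173292 = √(2402643 - 185*(-710)) - 3173292 = √(2402643 + 131350) - 3173292 = √2533993 - 3173292 = -3173292 + √2533993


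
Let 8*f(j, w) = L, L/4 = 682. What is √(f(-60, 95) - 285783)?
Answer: 59*I*√82 ≈ 534.27*I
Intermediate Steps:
L = 2728 (L = 4*682 = 2728)
f(j, w) = 341 (f(j, w) = (⅛)*2728 = 341)
√(f(-60, 95) - 285783) = √(341 - 285783) = √(-285442) = 59*I*√82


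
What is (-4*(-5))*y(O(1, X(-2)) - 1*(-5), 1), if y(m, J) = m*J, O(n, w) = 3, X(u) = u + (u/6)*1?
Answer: 160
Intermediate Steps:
X(u) = 7*u/6 (X(u) = u + (u*(⅙))*1 = u + (u/6)*1 = u + u/6 = 7*u/6)
y(m, J) = J*m
(-4*(-5))*y(O(1, X(-2)) - 1*(-5), 1) = (-4*(-5))*(1*(3 - 1*(-5))) = 20*(1*(3 + 5)) = 20*(1*8) = 20*8 = 160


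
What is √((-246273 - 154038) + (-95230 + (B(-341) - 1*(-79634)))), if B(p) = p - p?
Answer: I*√415907 ≈ 644.91*I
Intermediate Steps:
B(p) = 0
√((-246273 - 154038) + (-95230 + (B(-341) - 1*(-79634)))) = √((-246273 - 154038) + (-95230 + (0 - 1*(-79634)))) = √(-400311 + (-95230 + (0 + 79634))) = √(-400311 + (-95230 + 79634)) = √(-400311 - 15596) = √(-415907) = I*√415907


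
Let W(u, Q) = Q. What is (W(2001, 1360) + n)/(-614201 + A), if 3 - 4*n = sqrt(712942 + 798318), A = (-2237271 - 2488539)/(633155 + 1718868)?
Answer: -12802061189/5778478417732 + 2352023*sqrt(377815)/2889239208866 ≈ -0.0017151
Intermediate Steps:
A = -4725810/2352023 ≈ -2.0093
n = 3/4 - sqrt(377815)/2 (n = 3/4 - sqrt(712942 + 798318)/4 = 3/4 - sqrt(377815)/2 ≈ -306.58)
(W(2001, 1360) + n)/(-614201 + A) = (1360 + (3/4 - sqrt(377815)/2))/(-614201 - 4725810/2352023) = (5443/4 - sqrt(377815)/2)/(-1444619604433/2352023) = (5443/4 - sqrt(377815)/2)*(-2352023/1444619604433) = -12802061189/5778478417732 + 2352023*sqrt(377815)/2889239208866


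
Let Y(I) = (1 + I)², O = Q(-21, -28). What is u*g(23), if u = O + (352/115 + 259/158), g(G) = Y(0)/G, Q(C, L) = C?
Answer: -296169/417910 ≈ -0.70869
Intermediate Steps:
O = -21
g(G) = 1/G (g(G) = (1 + 0)²/G = 1²/G = 1/G)
u = -296169/18170 (u = -21 + (352/115 + 259/158) = -21 + 85401/18170 = -296169/18170 ≈ -16.300)
u*g(23) = -296169/18170/23 = -296169/18170*1/23 = -296169/417910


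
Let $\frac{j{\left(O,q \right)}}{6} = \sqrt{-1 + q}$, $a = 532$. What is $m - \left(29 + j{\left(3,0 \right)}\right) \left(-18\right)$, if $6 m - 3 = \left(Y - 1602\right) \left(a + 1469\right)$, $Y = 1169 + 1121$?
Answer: $\frac{459941}{2} + 108 i \approx 2.2997 \cdot 10^{5} + 108.0 i$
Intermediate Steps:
$Y = 2290$
$j{\left(O,q \right)} = 6 \sqrt{-1 + q}$
$m = \frac{458897}{2}$ ($m = \frac{1}{2} + \frac{\left(2290 - 1602\right) \left(532 + 1469\right)}{6} = \frac{1}{2} + \frac{688 \cdot 2001}{6} = \frac{1}{2} + \frac{1}{6} \cdot 1376688 = \frac{1}{2} + 229448 = \frac{458897}{2} \approx 2.2945 \cdot 10^{5}$)
$m - \left(29 + j{\left(3,0 \right)}\right) \left(-18\right) = \frac{458897}{2} - \left(29 + 6 \sqrt{-1 + 0}\right) \left(-18\right) = \frac{458897}{2} - \left(29 + 6 \sqrt{-1}\right) \left(-18\right) = \frac{458897}{2} - \left(29 + 6 i\right) \left(-18\right) = \frac{458897}{2} - \left(-522 - 108 i\right) = \frac{458897}{2} + \left(522 + 108 i\right) = \frac{459941}{2} + 108 i$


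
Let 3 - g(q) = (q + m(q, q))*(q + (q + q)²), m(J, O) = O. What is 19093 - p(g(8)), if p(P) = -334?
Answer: 19427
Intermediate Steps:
g(q) = 3 - 2*q*(q + 4*q²) (g(q) = 3 - (q + q)*(q + (q + q)²) = 3 - 2*q*(q + (2*q)²) = 3 - 2*q*(q + 4*q²))
19093 - p(g(8)) = 19093 - 1*(-334) = 19093 + 334 = 19427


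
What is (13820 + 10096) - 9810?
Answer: 14106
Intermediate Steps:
(13820 + 10096) - 9810 = 23916 - 9810 = 14106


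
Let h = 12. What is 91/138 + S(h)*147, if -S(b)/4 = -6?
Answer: 486955/138 ≈ 3528.7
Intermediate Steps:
S(b) = 24 (S(b) = -4*(-6) = 24)
91/138 + S(h)*147 = 91/138 + 24*147 = 91*(1/138) + 3528 = 91/138 + 3528 = 486955/138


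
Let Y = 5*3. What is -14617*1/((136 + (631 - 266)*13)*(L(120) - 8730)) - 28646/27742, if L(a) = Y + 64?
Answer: -604593528106/585710340501 ≈ -1.0322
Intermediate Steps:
Y = 15
L(a) = 79 (L(a) = 15 + 64 = 79)
-14617*1/((136 + (631 - 266)*13)*(L(120) - 8730)) - 28646/27742 = -14617*1/((79 - 8730)*(136 + (631 - 266)*13)) - 28646/27742 = -14617*(-1/(8651*(136 + 365*13))) - 28646*1/27742 = -14617*(-1/(8651*(136 + 4745))) - 14323/13871 = -14617/((-8651*4881)) - 14323/13871 = -14617/(-42225531) - 14323/13871 = -14617*(-1/42225531) - 14323/13871 = 14617/42225531 - 14323/13871 = -604593528106/585710340501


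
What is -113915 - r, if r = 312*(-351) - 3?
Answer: -4400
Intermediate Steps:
r = -109515 (r = -109512 - 3 = -109515)
-113915 - r = -113915 - 1*(-109515) = -113915 + 109515 = -4400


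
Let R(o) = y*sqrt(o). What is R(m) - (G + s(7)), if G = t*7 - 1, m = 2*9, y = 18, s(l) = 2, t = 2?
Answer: -15 + 54*sqrt(2) ≈ 61.368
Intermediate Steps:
m = 18
R(o) = 18*sqrt(o)
G = 13 (G = 2*7 - 1 = 14 - 1 = 13)
R(m) - (G + s(7)) = 18*sqrt(18) - (13 + 2) = 18*(3*sqrt(2)) - 1*15 = 54*sqrt(2) - 15 = -15 + 54*sqrt(2)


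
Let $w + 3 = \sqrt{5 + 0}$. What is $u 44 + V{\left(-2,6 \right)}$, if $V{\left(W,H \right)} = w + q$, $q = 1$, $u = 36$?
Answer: $1582 + \sqrt{5} \approx 1584.2$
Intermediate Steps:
$w = -3 + \sqrt{5}$ ($w = -3 + \sqrt{5 + 0} = -3 + \sqrt{5} \approx -0.76393$)
$V{\left(W,H \right)} = -2 + \sqrt{5}$ ($V{\left(W,H \right)} = \left(-3 + \sqrt{5}\right) + 1 = -2 + \sqrt{5}$)
$u 44 + V{\left(-2,6 \right)} = 36 \cdot 44 - \left(2 - \sqrt{5}\right) = 1584 - \left(2 - \sqrt{5}\right) = 1582 + \sqrt{5}$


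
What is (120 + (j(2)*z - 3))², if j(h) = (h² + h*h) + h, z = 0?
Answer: 13689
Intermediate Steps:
j(h) = h + 2*h² (j(h) = (h² + h²) + h = 2*h² + h = h + 2*h²)
(120 + (j(2)*z - 3))² = (120 + ((2*(1 + 2*2))*0 - 3))² = (120 + ((2*(1 + 4))*0 - 3))² = (120 + ((2*5)*0 - 3))² = (120 + (10*0 - 3))² = (120 + (0 - 3))² = (120 - 3)² = 117² = 13689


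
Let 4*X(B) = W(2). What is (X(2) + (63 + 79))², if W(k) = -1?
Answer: 321489/16 ≈ 20093.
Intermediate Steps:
X(B) = -¼ (X(B) = (¼)*(-1) = -¼)
(X(2) + (63 + 79))² = (-¼ + (63 + 79))² = (-¼ + 142)² = (567/4)² = 321489/16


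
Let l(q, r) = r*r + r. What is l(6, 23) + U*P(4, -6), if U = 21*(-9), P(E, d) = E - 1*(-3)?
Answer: -771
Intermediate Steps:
P(E, d) = 3 + E (P(E, d) = E + 3 = 3 + E)
l(q, r) = r + r² (l(q, r) = r² + r = r + r²)
U = -189
l(6, 23) + U*P(4, -6) = 23*(1 + 23) - 189*(3 + 4) = 23*24 - 189*7 = 552 - 1323 = -771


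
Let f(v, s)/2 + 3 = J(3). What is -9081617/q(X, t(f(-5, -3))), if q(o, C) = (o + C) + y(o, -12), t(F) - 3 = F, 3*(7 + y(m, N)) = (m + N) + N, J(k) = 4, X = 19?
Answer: -27244851/46 ≈ -5.9228e+5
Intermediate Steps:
f(v, s) = 2 (f(v, s) = -6 + 2*4 = -6 + 8 = 2)
y(m, N) = -7 + m/3 + 2*N/3 (y(m, N) = -7 + ((m + N) + N)/3 = -7 + ((N + m) + N)/3 = -7 + (m + 2*N)/3 = -7 + (m/3 + 2*N/3) = -7 + m/3 + 2*N/3)
t(F) = 3 + F
q(o, C) = -15 + C + 4*o/3 (q(o, C) = (o + C) + (-7 + o/3 + (⅔)*(-12)) = (C + o) + (-7 + o/3 - 8) = (C + o) + (-15 + o/3) = -15 + C + 4*o/3)
-9081617/q(X, t(f(-5, -3))) = -9081617/(-15 + (3 + 2) + (4/3)*19) = -9081617/(-15 + 5 + 76/3) = -9081617/46/3 = -9081617*3/46 = -27244851/46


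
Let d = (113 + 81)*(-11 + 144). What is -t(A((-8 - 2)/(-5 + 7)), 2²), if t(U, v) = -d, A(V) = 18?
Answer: 25802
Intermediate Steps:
d = 25802 (d = 194*133 = 25802)
t(U, v) = -25802 (t(U, v) = -1*25802 = -25802)
-t(A((-8 - 2)/(-5 + 7)), 2²) = -1*(-25802) = 25802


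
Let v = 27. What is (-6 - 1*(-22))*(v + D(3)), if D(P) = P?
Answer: 480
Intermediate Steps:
(-6 - 1*(-22))*(v + D(3)) = (-6 - 1*(-22))*(27 + 3) = (-6 + 22)*30 = 16*30 = 480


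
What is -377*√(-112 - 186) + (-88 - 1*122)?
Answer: -210 - 377*I*√298 ≈ -210.0 - 6508.0*I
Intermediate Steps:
-377*√(-112 - 186) + (-88 - 1*122) = -377*I*√298 + (-88 - 122) = -377*I*√298 - 210 = -210 - 377*I*√298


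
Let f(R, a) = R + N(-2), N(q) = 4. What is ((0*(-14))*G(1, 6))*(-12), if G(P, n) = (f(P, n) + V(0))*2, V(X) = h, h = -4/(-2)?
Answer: 0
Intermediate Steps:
h = 2 (h = -4*(-1/2) = 2)
f(R, a) = 4 + R (f(R, a) = R + 4 = 4 + R)
V(X) = 2
G(P, n) = 12 + 2*P (G(P, n) = ((4 + P) + 2)*2 = (6 + P)*2 = 12 + 2*P)
((0*(-14))*G(1, 6))*(-12) = ((0*(-14))*(12 + 2*1))*(-12) = (0*(12 + 2))*(-12) = (0*14)*(-12) = 0*(-12) = 0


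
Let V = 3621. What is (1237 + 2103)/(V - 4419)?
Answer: -1670/399 ≈ -4.1855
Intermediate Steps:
(1237 + 2103)/(V - 4419) = (1237 + 2103)/(3621 - 4419) = 3340/(-798) = 3340*(-1/798) = -1670/399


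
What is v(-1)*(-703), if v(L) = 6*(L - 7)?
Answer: 33744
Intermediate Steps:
v(L) = -42 + 6*L (v(L) = 6*(-7 + L) = -42 + 6*L)
v(-1)*(-703) = (-42 + 6*(-1))*(-703) = (-42 - 6)*(-703) = -48*(-703) = 33744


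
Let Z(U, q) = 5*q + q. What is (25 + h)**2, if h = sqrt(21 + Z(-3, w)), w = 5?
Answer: (25 + sqrt(51))**2 ≈ 1033.1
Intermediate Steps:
Z(U, q) = 6*q
h = sqrt(51) (h = sqrt(21 + 6*5) = sqrt(21 + 30) = sqrt(51) ≈ 7.1414)
(25 + h)**2 = (25 + sqrt(51))**2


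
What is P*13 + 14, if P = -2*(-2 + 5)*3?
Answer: -220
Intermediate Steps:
P = -18 (P = -2*3*3 = -6*3 = -18)
P*13 + 14 = -18*13 + 14 = -234 + 14 = -220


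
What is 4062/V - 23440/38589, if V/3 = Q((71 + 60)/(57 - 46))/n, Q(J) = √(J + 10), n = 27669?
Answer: -23440/38589 + 37463826*√2651/241 ≈ 8.0039e+6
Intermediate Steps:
Q(J) = √(10 + J)
V = √2651/101453 (V = 3*(√(10 + (71 + 60)/(57 - 46))/27669) = 3*(√(10 + 131/11)*(1/27669)) = 3*(√(241/11)*(1/27669)) = 3*((√2651/11)*(1/27669)) = 3*(√2651/304359) = √2651/101453 ≈ 0.00050750)
4062/V - 23440/38589 = 4062/((√2651/101453)) - 23440/38589 = 4062*(9223*√2651/241) - 23440*1/38589 = 37463826*√2651/241 - 23440/38589 = -23440/38589 + 37463826*√2651/241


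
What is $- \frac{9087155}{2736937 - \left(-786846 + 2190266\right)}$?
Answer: $- \frac{9087155}{1333517} \approx -6.8144$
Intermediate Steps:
$- \frac{9087155}{2736937 - \left(-786846 + 2190266\right)} = - \frac{9087155}{2736937 - 1403420} = - \frac{9087155}{1333517}$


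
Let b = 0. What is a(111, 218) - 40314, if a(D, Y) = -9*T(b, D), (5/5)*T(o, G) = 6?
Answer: -40368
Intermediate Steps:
T(o, G) = 6
a(D, Y) = -54 (a(D, Y) = -9*6 = -54)
a(111, 218) - 40314 = -54 - 40314 = -40368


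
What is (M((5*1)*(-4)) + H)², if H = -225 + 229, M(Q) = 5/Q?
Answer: 225/16 ≈ 14.063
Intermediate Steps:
H = 4
(M((5*1)*(-4)) + H)² = (5/(((5*1)*(-4))) + 4)² = (5/((5*(-4))) + 4)² = (5/(-20) + 4)² = (5*(-1/20) + 4)² = (-¼ + 4)² = (15/4)² = 225/16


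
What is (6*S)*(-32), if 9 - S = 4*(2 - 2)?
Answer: -1728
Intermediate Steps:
S = 9 (S = 9 - 4*(2 - 2) = 9 - 4*0 = 9 - 1*0 = 9 + 0 = 9)
(6*S)*(-32) = (6*9)*(-32) = 54*(-32) = -1728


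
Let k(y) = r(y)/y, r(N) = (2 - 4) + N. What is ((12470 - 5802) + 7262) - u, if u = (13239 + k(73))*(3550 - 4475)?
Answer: 895046040/73 ≈ 1.2261e+7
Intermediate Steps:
r(N) = -2 + N
k(y) = (-2 + y)/y
u = -894029150/73 (u = (13239 + (-2 + 73)/73)*(3550 - 4475) = (13239 + (1/73)*71)*(-925) = (13239 + 71/73)*(-925) = (966518/73)*(-925) = -894029150/73 ≈ -1.2247e+7)
((12470 - 5802) + 7262) - u = ((12470 - 5802) + 7262) - 1*(-894029150/73) = (6668 + 7262) + 894029150/73 = 13930 + 894029150/73 = 895046040/73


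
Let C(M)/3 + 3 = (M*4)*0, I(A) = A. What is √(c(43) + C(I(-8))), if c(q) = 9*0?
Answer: 3*I ≈ 3.0*I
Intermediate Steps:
C(M) = -9 (C(M) = -9 + 3*((M*4)*0) = -9 + 3*((4*M)*0) = -9 + 3*0 = -9 + 0 = -9)
c(q) = 0
√(c(43) + C(I(-8))) = √(0 - 9) = √(-9) = 3*I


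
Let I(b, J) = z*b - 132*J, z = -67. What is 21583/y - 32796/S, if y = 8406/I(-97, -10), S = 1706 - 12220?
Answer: 887295898177/44190342 ≈ 20079.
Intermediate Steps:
S = -10514
I(b, J) = -132*J - 67*b (I(b, J) = -67*b - 132*J = -132*J - 67*b)
y = 8406/7819 (y = 8406/(-132*(-10) - 67*(-97)) = 8406/(1320 + 6499) = 8406/7819 ≈ 1.0751)
21583/y - 32796/S = 21583/(8406/7819) - 32796/(-10514) = 21583*(7819/8406) - 32796*(-1/10514) = 168757477/8406 + 16398/5257 = 887295898177/44190342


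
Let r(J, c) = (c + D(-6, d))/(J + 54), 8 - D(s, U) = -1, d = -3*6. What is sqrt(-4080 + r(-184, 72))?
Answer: I*sqrt(68962530)/130 ≈ 63.88*I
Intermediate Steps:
d = -18
D(s, U) = 9 (D(s, U) = 8 - 1*(-1) = 8 + 1 = 9)
r(J, c) = (9 + c)/(54 + J) (r(J, c) = (c + 9)/(J + 54) = (9 + c)/(54 + J))
sqrt(-4080 + r(-184, 72)) = sqrt(-4080 + (9 + 72)/(54 - 184)) = sqrt(-4080 + 81/(-130)) = sqrt(-4080 - 1/130*81) = sqrt(-4080 - 81/130) = sqrt(-530481/130) = I*sqrt(68962530)/130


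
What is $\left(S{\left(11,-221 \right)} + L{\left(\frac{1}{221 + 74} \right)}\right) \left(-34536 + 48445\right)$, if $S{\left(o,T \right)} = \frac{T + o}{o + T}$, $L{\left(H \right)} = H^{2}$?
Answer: $\frac{1210444634}{87025} \approx 13909.0$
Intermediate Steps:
$S{\left(o,T \right)} = 1$ ($S{\left(o,T \right)} = \frac{T + o}{T + o} = 1$)
$\left(S{\left(11,-221 \right)} + L{\left(\frac{1}{221 + 74} \right)}\right) \left(-34536 + 48445\right) = \left(1 + \left(\frac{1}{221 + 74}\right)^{2}\right) \left(-34536 + 48445\right) = \left(1 + \left(\frac{1}{295}\right)^{2}\right) 13909 = \left(1 + \frac{1}{87025}\right) 13909 = \frac{87026}{87025} \cdot 13909 = \frac{1210444634}{87025}$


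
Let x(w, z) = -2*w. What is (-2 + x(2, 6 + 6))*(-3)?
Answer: 18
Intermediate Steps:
(-2 + x(2, 6 + 6))*(-3) = (-2 - 2*2)*(-3) = (-2 - 4)*(-3) = -6*(-3) = 18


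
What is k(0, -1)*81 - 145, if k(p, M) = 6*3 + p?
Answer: 1313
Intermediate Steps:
k(p, M) = 18 + p
k(0, -1)*81 - 145 = (18 + 0)*81 - 145 = 18*81 - 145 = 1458 - 145 = 1313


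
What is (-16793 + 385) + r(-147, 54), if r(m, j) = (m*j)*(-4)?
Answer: 15344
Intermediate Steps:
r(m, j) = -4*j*m (r(m, j) = (j*m)*(-4) = -4*j*m)
(-16793 + 385) + r(-147, 54) = (-16793 + 385) - 4*54*(-147) = -16408 + 31752 = 15344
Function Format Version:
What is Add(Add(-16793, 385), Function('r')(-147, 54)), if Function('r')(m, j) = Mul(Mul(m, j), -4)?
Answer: 15344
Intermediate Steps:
Function('r')(m, j) = Mul(-4, j, m) (Function('r')(m, j) = Mul(Mul(j, m), -4) = Mul(-4, j, m))
Add(Add(-16793, 385), Function('r')(-147, 54)) = Add(Add(-16793, 385), Mul(-4, 54, -147)) = Add(-16408, 31752) = 15344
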